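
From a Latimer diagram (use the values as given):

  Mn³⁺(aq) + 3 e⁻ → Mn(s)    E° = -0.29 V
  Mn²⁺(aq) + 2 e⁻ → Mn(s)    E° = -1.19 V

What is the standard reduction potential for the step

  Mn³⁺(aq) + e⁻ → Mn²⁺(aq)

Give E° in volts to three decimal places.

Sequential free energies add, so n₃E°₃ = n₁E°₁ + n₂E°₂.
With n₃ = 3, and the known step contributing 2×(-1.19) V, the unknown satisfies 1·E° = 3×(-0.29) − 2×(-1.19) = +1.510.
E° = +1.510 / 1 = +1.510 V.

+1.510 V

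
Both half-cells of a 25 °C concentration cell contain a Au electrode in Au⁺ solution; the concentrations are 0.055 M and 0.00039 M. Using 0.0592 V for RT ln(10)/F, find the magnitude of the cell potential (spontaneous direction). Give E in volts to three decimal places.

+0.127 V

For a concentration cell E°cell = 0. The 0.055 M side is the cathode (reduction is favoured where [Au⁺] is higher).
With n = 1, E = −(0.0592/1) log([Au⁺]ₐₙ/[Au⁺]꜀ₐₜ) = −(0.0592/1) log(0.00039/0.055) = −(0.0592/1)(-2.149) = +0.127 V.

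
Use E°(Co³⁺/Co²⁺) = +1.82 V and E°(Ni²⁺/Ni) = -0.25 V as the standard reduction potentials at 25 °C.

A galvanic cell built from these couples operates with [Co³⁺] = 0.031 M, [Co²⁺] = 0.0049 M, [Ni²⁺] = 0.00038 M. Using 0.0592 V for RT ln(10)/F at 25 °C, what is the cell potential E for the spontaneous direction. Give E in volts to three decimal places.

Co³⁺/Co²⁺ is the cathode (higher E°), Ni²⁺/Ni the anode: E°cell = +1.82 − (-0.25) = +2.07 V, n = 2.
Overall: 2 Co³⁺(aq) + Ni(s) → 2 Co²⁺(aq) + Ni²⁺(aq)
Q = [Co²⁺]^2·[Ni²⁺] / ([Co³⁺]^2); log Q = -5.023.
E = E° − (0.0592/n) log Q = +2.07 − (0.0592/2)(-5.023) = +2.219 V.

+2.219 V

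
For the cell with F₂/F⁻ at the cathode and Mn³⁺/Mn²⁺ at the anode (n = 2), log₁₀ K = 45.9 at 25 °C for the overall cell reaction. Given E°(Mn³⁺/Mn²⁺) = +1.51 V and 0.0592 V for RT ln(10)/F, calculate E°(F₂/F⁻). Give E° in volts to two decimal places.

E°cell = (0.0592/n)·log K = (0.0592/2)(45.9) = +1.359 V.
Since F₂/F⁻ is the cathode and Mn³⁺/Mn²⁺ the anode, E°cell = E°(F₂/F⁻) − E°(Mn³⁺/Mn²⁺).
So E°(F₂/F⁻) = E°cell + E°(Mn³⁺/Mn²⁺) = +1.359 + (+1.51) = +2.87 V.

+2.87 V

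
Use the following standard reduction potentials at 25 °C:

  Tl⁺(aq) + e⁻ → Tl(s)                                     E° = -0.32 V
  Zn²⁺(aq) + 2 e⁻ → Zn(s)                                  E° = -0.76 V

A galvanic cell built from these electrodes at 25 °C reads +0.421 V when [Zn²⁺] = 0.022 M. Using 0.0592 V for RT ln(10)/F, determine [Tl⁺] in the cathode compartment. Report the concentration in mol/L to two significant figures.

0.071 M

Tl⁺/Tl is the cathode, Zn²⁺/Zn the anode: E°cell = +0.44 V, n = 2.
Overall reaction: 2 Tl⁺(aq) + Zn(s) → 2 Tl(s) + Zn²⁺(aq); Q = [Zn²⁺]^1/[Tl⁺]^2.
From E = E° − (0.0592/n) log Q: log Q = (E° − E)·n/0.0592 = (+0.44 − (+0.421))·2/0.0592 = 0.6419.
So 2·log[Tl⁺] = 1·log(0.022) − log Q = -1.6576 − (0.6419) = -2.2995; log[Tl⁺] = -2.2995 / 2 = -1.1498; [Tl⁺] = 10^(-1.1498) ≈ 0.071 M.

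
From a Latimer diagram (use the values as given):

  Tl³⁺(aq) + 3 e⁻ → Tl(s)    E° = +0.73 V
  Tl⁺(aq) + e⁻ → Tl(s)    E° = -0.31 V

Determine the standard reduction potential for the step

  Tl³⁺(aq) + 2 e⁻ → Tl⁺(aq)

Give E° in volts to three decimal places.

+1.250 V

Sequential free energies add, so n₃E°₃ = n₁E°₁ + n₂E°₂.
With n₃ = 3, and the known step contributing 1×(-0.31) V, the unknown satisfies 2·E° = 3×(+0.73) − 1×(-0.31) = +2.500.
E° = +2.500 / 2 = +1.250 V.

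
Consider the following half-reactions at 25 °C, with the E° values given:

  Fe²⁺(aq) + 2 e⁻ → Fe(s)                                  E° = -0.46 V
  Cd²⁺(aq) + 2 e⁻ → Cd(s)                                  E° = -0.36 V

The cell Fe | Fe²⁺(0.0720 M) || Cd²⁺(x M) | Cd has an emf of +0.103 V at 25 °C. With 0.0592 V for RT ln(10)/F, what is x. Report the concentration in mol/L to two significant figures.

Cd²⁺/Cd is the cathode, Fe²⁺/Fe the anode: E°cell = +0.10 V, n = 2.
Overall reaction: Cd²⁺(aq) + Fe(s) → Cd(s) + Fe²⁺(aq); Q = [Fe²⁺]^1/[Cd²⁺]^1.
From E = E° − (0.0592/n) log Q: log Q = (E° − E)·n/0.0592 = (+0.10 − (+0.103))·2/0.0592 = -0.1014.
So 1·log[Cd²⁺] = 1·log(0.072) − log Q = -1.1427 − (-0.1014) = -1.0413; [Cd²⁺] = 10^(-1.0413) ≈ 0.091 M.

0.091 M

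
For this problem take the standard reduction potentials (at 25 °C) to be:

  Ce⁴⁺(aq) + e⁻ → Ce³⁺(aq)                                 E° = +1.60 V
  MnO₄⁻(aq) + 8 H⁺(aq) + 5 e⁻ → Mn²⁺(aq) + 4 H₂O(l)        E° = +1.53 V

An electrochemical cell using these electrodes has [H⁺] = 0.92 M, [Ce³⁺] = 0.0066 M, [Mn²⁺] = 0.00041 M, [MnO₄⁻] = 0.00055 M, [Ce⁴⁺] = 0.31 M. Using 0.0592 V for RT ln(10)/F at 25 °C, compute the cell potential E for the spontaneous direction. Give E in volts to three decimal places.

+0.171 V

Ce⁴⁺/Ce³⁺ is the cathode (higher E°), MnO₄⁻/Mn²⁺ the anode: E°cell = +1.60 − (+1.53) = +0.07 V, n = 5.
Overall: 5 Ce⁴⁺(aq) + Mn²⁺(aq) + 4 H₂O(l) → 5 Ce³⁺(aq) + MnO₄⁻(aq) + 8 H⁺(aq)
Q = [Ce³⁺]^5·[MnO₄⁻]·[H⁺]^8 / ([Ce⁴⁺]^5·[Mn²⁺]); log Q = -8.521.
E = E° − (0.0592/n) log Q = +0.07 − (0.0592/5)(-8.521) = +0.171 V.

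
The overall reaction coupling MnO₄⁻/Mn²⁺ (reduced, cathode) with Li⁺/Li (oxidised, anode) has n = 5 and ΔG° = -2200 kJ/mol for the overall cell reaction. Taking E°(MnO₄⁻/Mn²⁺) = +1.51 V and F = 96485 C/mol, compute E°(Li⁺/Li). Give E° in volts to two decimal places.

E°cell = −ΔG°/(nF) = −(-2200×10³)/((5)(96485)) = +4.560 V.
Since MnO₄⁻/Mn²⁺ is the cathode and Li⁺/Li the anode, E°cell = E°(MnO₄⁻/Mn²⁺) − E°(Li⁺/Li).
So E°(Li⁺/Li) = E°(MnO₄⁻/Mn²⁺) − E°cell = (+1.51) − (+4.560) = -3.05 V.

-3.05 V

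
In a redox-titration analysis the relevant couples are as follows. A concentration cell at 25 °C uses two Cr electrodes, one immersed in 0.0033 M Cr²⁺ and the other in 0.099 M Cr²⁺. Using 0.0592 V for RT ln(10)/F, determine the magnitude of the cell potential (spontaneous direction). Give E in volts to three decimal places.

For a concentration cell E°cell = 0. The 0.099 M side is the cathode (reduction is favoured where [Cr²⁺] is higher).
With n = 2, E = −(0.0592/2) log([Cr²⁺]ₐₙ/[Cr²⁺]꜀ₐₜ) = −(0.0592/2) log(0.0033/0.099) = −(0.0592/2)(-1.477) = +0.044 V.

+0.044 V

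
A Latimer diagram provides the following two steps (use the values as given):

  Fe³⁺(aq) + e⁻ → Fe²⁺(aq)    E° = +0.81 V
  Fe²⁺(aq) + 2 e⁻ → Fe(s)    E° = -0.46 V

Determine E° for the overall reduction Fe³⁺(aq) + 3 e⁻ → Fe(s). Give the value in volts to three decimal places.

Adding the free-energy changes (−nFE°) of the two steps gives −n₃FE°₃ = −n₁FE°₁ − n₂FE°₂.
E°₃ = (1×+0.81 + 2×-0.46) / 3 = (-0.110) / 3 = -0.037 V.
E° values themselves are not directly additive — weighting by electron count is essential.

-0.037 V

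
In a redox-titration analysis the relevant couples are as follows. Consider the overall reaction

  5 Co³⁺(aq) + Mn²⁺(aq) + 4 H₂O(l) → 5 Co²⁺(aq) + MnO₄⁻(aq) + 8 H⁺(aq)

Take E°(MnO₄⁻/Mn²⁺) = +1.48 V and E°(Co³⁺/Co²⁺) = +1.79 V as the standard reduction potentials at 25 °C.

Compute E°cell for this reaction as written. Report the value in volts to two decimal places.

The Co³⁺/Co²⁺ couple has the higher reduction potential, so it is the cathode; MnO₄⁻/Mn²⁺ is oxidised at the anode.
E°cell = E°(cathode) − E°(anode) = (+1.79) − (+1.48) = +0.31 V.
Since E°cell > 0, the reaction is spontaneous under standard conditions.

+0.31 V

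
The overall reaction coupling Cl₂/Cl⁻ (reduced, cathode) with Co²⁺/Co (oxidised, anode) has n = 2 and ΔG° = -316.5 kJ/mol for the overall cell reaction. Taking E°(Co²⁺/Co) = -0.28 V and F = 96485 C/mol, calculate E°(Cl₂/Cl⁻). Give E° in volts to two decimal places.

+1.36 V

E°cell = −ΔG°/(nF) = −(-316.5×10³)/((2)(96485)) = +1.640 V.
Since Cl₂/Cl⁻ is the cathode and Co²⁺/Co the anode, E°cell = E°(Cl₂/Cl⁻) − E°(Co²⁺/Co).
So E°(Cl₂/Cl⁻) = E°cell + E°(Co²⁺/Co) = +1.640 + (-0.28) = +1.36 V.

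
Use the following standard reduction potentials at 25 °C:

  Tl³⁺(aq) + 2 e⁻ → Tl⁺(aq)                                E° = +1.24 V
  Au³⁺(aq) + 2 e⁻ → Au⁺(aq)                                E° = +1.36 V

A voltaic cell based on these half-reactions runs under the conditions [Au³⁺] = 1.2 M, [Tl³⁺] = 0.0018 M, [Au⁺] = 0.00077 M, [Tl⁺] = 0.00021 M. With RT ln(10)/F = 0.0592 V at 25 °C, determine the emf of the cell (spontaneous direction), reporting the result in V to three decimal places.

+0.187 V

Au³⁺/Au⁺ is the cathode (higher E°), Tl³⁺/Tl⁺ the anode: E°cell = +1.36 − (+1.24) = +0.12 V, n = 2.
Overall: Au³⁺(aq) + Tl⁺(aq) → Au⁺(aq) + Tl³⁺(aq)
Q = [Au⁺]·[Tl³⁺] / ([Au³⁺]·[Tl⁺]); log Q = -2.260.
E = E° − (0.0592/n) log Q = +0.12 − (0.0592/2)(-2.260) = +0.187 V.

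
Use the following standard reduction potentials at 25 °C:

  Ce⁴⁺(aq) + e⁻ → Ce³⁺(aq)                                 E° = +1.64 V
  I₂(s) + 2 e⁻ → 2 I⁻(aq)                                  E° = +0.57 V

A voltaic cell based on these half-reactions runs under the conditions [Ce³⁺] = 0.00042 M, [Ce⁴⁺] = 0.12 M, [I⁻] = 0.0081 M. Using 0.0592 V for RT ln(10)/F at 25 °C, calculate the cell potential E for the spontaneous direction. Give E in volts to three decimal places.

+1.092 V

Ce⁴⁺/Ce³⁺ is the cathode (higher E°), I₂/I⁻ the anode: E°cell = +1.64 − (+0.57) = +1.07 V, n = 2.
Overall: 2 Ce⁴⁺(aq) + 2 I⁻(aq) → 2 Ce³⁺(aq) + I₂(s)
Q = [Ce³⁺]^2 / ([Ce⁴⁺]^2·[I⁻]^2); log Q = -0.729.
E = E° − (0.0592/n) log Q = +1.07 − (0.0592/2)(-0.729) = +1.092 V.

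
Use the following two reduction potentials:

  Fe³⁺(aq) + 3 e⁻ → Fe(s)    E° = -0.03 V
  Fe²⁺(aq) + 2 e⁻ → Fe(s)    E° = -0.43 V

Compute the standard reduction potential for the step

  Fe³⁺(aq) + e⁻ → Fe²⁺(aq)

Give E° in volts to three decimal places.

Sequential free energies add, so n₃E°₃ = n₁E°₁ + n₂E°₂.
With n₃ = 3, and the known step contributing 2×(-0.43) V, the unknown satisfies 1·E° = 3×(-0.03) − 2×(-0.43) = +0.770.
E° = +0.770 / 1 = +0.770 V.

+0.770 V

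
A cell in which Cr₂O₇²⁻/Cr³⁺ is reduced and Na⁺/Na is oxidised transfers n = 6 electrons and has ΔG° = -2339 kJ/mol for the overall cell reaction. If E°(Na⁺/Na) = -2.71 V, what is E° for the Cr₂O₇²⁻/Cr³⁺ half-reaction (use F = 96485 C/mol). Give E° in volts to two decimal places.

E°cell = −ΔG°/(nF) = −(-2339×10³)/((6)(96485)) = +4.040 V.
Since Cr₂O₇²⁻/Cr³⁺ is the cathode and Na⁺/Na the anode, E°cell = E°(Cr₂O₇²⁻/Cr³⁺) − E°(Na⁺/Na).
So E°(Cr₂O₇²⁻/Cr³⁺) = E°cell + E°(Na⁺/Na) = +4.040 + (-2.71) = +1.33 V.

+1.33 V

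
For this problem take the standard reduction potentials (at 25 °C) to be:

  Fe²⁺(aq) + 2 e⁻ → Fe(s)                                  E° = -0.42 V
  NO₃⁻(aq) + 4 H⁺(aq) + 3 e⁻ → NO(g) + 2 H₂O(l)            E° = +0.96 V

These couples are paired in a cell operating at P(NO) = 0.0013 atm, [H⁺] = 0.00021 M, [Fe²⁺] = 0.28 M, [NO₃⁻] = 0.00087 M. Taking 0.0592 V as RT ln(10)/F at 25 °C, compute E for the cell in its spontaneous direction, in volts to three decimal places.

NO₃⁻/NO is the cathode (higher E°), Fe²⁺/Fe the anode: E°cell = +0.96 − (-0.42) = +1.38 V, n = 6.
Overall: 2 NO₃⁻(aq) + 8 H⁺(aq) + 3 Fe(s) → 2 NO(g) + 4 H₂O(l) + 3 Fe²⁺(aq)
Q = P(NO)^2·[Fe²⁺]^3 / ([NO₃⁻]^2·[H⁺]^8); log Q = 28.113.
E = E° − (0.0592/n) log Q = +1.38 − (0.0592/6)(28.113) = +1.103 V.

+1.103 V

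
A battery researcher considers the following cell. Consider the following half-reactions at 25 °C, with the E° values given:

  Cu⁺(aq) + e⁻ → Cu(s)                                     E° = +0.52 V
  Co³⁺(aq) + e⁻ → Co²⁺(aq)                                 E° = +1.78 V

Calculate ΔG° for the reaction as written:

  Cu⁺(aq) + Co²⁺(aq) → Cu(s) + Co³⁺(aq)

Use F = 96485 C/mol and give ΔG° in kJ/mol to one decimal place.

+121.6 kJ/mol

As written, Cu⁺/Cu is reduced (cathode) and Co³⁺/Co²⁺ is oxidised (anode), so E°cell = (+0.52) − (+1.78) = -1.26 V.
Balancing electrons gives n = 1.
ΔG° = −nFE° = −(1)(96485)(-1.26) = 121,571 J = +121.6 kJ/mol.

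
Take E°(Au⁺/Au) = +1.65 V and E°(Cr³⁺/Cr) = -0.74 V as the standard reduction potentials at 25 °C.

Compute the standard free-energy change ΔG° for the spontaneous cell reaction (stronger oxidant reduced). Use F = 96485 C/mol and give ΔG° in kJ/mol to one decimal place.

Au⁺/Au (E° = +1.65 V) is the cathode; Cr³⁺/Cr (E° = -0.74 V) is the anode, so E°cell = +2.39 V.
Balancing electrons gives n = 3 (lcm of 1 and 3).
ΔG° = −nFE° = −(3)(96485)(+2.39) = -691,797 J = -691.8 kJ/mol.

-691.8 kJ/mol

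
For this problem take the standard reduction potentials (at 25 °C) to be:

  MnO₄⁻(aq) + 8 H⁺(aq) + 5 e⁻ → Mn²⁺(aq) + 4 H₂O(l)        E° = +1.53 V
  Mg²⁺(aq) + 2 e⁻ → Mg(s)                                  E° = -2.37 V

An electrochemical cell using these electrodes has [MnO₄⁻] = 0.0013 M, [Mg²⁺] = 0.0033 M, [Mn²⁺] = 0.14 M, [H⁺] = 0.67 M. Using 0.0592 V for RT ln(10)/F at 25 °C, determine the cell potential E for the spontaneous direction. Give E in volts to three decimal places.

+3.933 V

MnO₄⁻/Mn²⁺ is the cathode (higher E°), Mg²⁺/Mg the anode: E°cell = +1.53 − (-2.37) = +3.90 V, n = 10.
Overall: 2 MnO₄⁻(aq) + 16 H⁺(aq) + 5 Mg(s) → 2 Mn²⁺(aq) + 8 H₂O(l) + 5 Mg²⁺(aq)
Q = [Mn²⁺]^2·[Mg²⁺]^5 / ([MnO₄⁻]^2·[H⁺]^16); log Q = -5.560.
E = E° − (0.0592/n) log Q = +3.90 − (0.0592/10)(-5.560) = +3.933 V.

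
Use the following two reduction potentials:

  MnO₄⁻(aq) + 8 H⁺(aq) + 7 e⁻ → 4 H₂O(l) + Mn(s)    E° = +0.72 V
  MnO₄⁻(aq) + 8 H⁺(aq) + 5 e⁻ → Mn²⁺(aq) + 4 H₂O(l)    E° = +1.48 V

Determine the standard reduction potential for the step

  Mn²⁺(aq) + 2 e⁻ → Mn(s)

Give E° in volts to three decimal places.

Sequential free energies add, so n₃E°₃ = n₁E°₁ + n₂E°₂.
With n₃ = 7, and the known step contributing 5×(+1.48) V, the unknown satisfies 2·E° = 7×(+0.72) − 5×(+1.48) = -2.360.
E° = -2.360 / 2 = -1.180 V.

-1.180 V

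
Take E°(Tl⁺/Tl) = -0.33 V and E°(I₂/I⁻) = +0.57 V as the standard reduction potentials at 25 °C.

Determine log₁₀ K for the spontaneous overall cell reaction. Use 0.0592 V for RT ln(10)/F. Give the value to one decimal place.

30.4

Cathode: I₂/I⁻; anode: Tl⁺/Tl. E°cell = +0.90 V, n = 2.
log K = nE°cell / 0.0592 = (2)(+0.90) / 0.0592 = 30.4.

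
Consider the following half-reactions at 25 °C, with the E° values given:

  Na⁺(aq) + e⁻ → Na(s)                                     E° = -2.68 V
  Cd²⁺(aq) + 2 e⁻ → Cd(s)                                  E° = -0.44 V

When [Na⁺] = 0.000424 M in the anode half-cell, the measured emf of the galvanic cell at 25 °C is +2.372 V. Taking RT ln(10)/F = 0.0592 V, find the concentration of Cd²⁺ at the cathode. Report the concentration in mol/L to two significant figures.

0.0052 M

Cd²⁺/Cd is the cathode, Na⁺/Na the anode: E°cell = +2.24 V, n = 2.
Overall reaction: Cd²⁺(aq) + 2 Na(s) → Cd(s) + 2 Na⁺(aq); Q = [Na⁺]^2/[Cd²⁺]^1.
From E = E° − (0.0592/n) log Q: log Q = (E° − E)·n/0.0592 = (+2.24 − (+2.372))·2/0.0592 = -4.4595.
So 1·log[Cd²⁺] = 2·log(0.000424) − log Q = -6.7453 − (-4.4595) = -2.2858; [Cd²⁺] = 10^(-2.2858) ≈ 0.0052 M.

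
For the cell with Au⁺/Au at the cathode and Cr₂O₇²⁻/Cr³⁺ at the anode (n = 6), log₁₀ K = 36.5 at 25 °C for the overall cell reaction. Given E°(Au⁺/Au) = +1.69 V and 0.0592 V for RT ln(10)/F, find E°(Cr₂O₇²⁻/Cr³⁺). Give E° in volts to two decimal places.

+1.33 V

E°cell = (0.0592/n)·log K = (0.0592/6)(36.5) = +0.360 V.
Since Au⁺/Au is the cathode and Cr₂O₇²⁻/Cr³⁺ the anode, E°cell = E°(Au⁺/Au) − E°(Cr₂O₇²⁻/Cr³⁺).
So E°(Cr₂O₇²⁻/Cr³⁺) = E°(Au⁺/Au) − E°cell = (+1.69) − (+0.360) = +1.33 V.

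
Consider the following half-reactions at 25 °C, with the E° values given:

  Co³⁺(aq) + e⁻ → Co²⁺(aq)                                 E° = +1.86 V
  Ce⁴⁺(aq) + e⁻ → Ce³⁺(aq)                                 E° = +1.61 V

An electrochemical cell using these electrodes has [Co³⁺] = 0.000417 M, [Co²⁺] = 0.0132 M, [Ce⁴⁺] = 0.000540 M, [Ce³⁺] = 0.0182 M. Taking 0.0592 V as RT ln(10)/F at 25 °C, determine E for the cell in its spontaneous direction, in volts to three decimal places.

+0.252 V

Co³⁺/Co²⁺ is the cathode (higher E°), Ce⁴⁺/Ce³⁺ the anode: E°cell = +1.86 − (+1.61) = +0.25 V, n = 1.
Overall: Co³⁺(aq) + Ce³⁺(aq) → Co²⁺(aq) + Ce⁴⁺(aq)
Q = [Co²⁺]·[Ce⁴⁺] / ([Co³⁺]·[Ce³⁺]); log Q = -0.027.
E = E° − (0.0592/n) log Q = +0.25 − (0.0592/1)(-0.027) = +0.252 V.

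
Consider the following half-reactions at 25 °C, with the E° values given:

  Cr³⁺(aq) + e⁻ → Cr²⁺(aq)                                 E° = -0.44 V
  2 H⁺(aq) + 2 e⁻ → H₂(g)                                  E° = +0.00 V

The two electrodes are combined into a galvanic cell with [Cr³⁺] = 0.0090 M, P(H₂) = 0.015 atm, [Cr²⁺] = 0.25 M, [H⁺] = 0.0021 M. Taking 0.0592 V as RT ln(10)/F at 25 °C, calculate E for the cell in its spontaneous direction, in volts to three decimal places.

H⁺/H₂ is the cathode (higher E°), Cr³⁺/Cr²⁺ the anode: E°cell = +0.00 − (-0.44) = +0.44 V, n = 2.
Overall: 2 H⁺(aq) + 2 Cr²⁺(aq) → H₂(g) + 2 Cr³⁺(aq)
Q = P(H₂)·[Cr³⁺]^2 / ([H⁺]^2·[Cr²⁺]^2); log Q = 0.644.
E = E° − (0.0592/n) log Q = +0.44 − (0.0592/2)(0.644) = +0.421 V.

+0.421 V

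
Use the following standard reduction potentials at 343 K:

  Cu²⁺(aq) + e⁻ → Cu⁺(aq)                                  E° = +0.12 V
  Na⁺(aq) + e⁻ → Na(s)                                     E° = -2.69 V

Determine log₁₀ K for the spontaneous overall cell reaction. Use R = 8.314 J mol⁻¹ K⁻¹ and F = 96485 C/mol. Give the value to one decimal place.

Cathode: Cu²⁺/Cu⁺; anode: Na⁺/Na. E°cell = (+0.12) − (-2.69) = +2.81 V, with n = 1.
ΔG° = −nFE° = −RT ln K, so ln K = nFE°/(RT) = (1)(96485)(+2.81) / ((8.314)(343)) = 95.074.
log₁₀ K = 95.074 / ln 10 = 41.3.

41.3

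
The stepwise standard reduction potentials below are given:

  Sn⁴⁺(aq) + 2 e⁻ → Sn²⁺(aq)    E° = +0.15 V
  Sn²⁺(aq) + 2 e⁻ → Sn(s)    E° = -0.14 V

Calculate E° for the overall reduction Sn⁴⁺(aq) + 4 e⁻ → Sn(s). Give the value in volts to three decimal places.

+0.005 V

Standard free energies of sequential steps add: ΔG°₃ = ΔG°₁ + ΔG°₂, so n₃E°₃ = n₁E°₁ + n₂E°₂.
E°₃ = (2×+0.15 + 2×-0.14) / 4 = (+0.020) / 4 = +0.005 V.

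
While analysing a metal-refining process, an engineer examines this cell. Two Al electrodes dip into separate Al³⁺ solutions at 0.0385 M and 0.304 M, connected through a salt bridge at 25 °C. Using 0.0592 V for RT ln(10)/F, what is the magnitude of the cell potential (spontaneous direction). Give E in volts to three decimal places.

+0.018 V

For a concentration cell E°cell = 0. The 0.304 M side is the cathode (reduction is favoured where [Al³⁺] is higher).
With n = 3, E = −(0.0592/3) log([Al³⁺]ₐₙ/[Al³⁺]꜀ₐₜ) = −(0.0592/3) log(0.0385/0.304) = −(0.0592/3)(-0.897) = +0.018 V.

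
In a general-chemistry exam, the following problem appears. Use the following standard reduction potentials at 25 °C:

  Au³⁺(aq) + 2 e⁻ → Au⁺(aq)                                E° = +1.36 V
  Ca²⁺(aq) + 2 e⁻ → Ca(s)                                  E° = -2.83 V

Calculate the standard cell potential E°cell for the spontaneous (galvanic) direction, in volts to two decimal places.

The Au³⁺/Au⁺ couple has the higher reduction potential, so it is the cathode; Ca²⁺/Ca is oxidised at the anode.
E°cell = E°(cathode) − E°(anode) = (+1.36) − (-2.83) = +4.19 V.

+4.19 V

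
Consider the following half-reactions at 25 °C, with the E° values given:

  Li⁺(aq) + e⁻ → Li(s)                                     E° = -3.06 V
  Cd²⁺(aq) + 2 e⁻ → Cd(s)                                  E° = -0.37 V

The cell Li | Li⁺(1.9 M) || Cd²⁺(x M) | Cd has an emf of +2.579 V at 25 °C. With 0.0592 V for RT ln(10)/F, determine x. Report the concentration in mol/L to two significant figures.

0.00064 M

Cd²⁺/Cd is the cathode, Li⁺/Li the anode: E°cell = +2.69 V, n = 2.
Overall reaction: Cd²⁺(aq) + 2 Li(s) → Cd(s) + 2 Li⁺(aq); Q = [Li⁺]^2/[Cd²⁺]^1.
From E = E° − (0.0592/n) log Q: log Q = (E° − E)·n/0.0592 = (+2.69 − (+2.579))·2/0.0592 = 3.7500.
So 1·log[Cd²⁺] = 2·log(1.9) − log Q = 0.5575 − (3.7500) = -3.1925; [Cd²⁺] = 10^(-3.1925) ≈ 0.00064 M.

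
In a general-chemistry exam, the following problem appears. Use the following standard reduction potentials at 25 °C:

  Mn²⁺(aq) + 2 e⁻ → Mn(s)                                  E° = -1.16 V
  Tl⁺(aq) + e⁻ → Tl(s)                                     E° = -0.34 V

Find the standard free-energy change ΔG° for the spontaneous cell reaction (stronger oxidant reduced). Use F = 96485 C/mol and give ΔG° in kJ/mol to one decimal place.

Tl⁺/Tl (E° = -0.34 V) is the cathode; Mn²⁺/Mn (E° = -1.16 V) is the anode, so E°cell = +0.82 V.
Balancing electrons gives n = 2 (lcm of 1 and 2).
ΔG° = −nFE° = −(2)(96485)(+0.82) = -158,235 J = -158.2 kJ/mol.

-158.2 kJ/mol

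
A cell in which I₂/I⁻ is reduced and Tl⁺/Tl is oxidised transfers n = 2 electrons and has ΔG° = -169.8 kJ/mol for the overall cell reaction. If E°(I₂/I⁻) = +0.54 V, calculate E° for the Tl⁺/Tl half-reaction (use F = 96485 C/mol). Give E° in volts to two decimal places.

E°cell = −ΔG°/(nF) = −(-169.8×10³)/((2)(96485)) = +0.880 V.
Since I₂/I⁻ is the cathode and Tl⁺/Tl the anode, E°cell = E°(I₂/I⁻) − E°(Tl⁺/Tl).
So E°(Tl⁺/Tl) = E°(I₂/I⁻) − E°cell = (+0.54) − (+0.880) = -0.34 V.

-0.34 V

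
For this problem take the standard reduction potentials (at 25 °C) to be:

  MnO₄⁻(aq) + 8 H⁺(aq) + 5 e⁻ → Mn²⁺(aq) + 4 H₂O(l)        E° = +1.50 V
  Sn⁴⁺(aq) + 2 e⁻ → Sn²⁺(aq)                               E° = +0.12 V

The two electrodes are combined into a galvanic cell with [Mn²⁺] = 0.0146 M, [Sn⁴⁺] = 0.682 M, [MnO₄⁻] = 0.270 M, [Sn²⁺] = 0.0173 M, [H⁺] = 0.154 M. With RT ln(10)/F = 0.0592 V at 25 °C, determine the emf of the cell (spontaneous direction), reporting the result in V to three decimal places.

+1.271 V

MnO₄⁻/Mn²⁺ is the cathode (higher E°), Sn⁴⁺/Sn²⁺ the anode: E°cell = +1.50 − (+0.12) = +1.38 V, n = 10.
Overall: 2 MnO₄⁻(aq) + 16 H⁺(aq) + 5 Sn²⁺(aq) → 2 Mn²⁺(aq) + 8 H₂O(l) + 5 Sn⁴⁺(aq)
Q = [Mn²⁺]^2·[Sn⁴⁺]^5 / ([MnO₄⁻]^2·[H⁺]^16·[Sn²⁺]^5); log Q = 18.444.
E = E° − (0.0592/n) log Q = +1.38 − (0.0592/10)(18.444) = +1.271 V.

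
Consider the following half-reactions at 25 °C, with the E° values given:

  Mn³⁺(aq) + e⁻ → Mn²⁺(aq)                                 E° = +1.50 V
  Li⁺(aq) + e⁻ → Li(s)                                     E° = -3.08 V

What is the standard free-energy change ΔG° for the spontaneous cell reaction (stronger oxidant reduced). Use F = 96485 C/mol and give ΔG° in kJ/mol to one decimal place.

Mn³⁺/Mn²⁺ (E° = +1.50 V) is the cathode; Li⁺/Li (E° = -3.08 V) is the anode, so E°cell = +4.58 V.
Balancing electrons gives n = 1 (lcm of 1 and 1).
ΔG° = −nFE° = −(1)(96485)(+4.58) = -441,901 J = -441.9 kJ/mol.

-441.9 kJ/mol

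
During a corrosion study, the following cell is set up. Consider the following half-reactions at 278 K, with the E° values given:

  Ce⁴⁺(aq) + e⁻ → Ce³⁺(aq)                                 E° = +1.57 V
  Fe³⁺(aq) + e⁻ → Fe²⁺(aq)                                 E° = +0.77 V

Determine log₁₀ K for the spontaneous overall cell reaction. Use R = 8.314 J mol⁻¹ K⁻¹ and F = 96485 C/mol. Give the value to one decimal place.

14.5

Cathode: Ce⁴⁺/Ce³⁺; anode: Fe³⁺/Fe²⁺. E°cell = (+1.57) − (+0.77) = +0.80 V, with n = 1.
ΔG° = −nFE° = −RT ln K, so ln K = nFE°/(RT) = (1)(96485)(+0.80) / ((8.314)(278)) = 33.396.
log₁₀ K = 33.396 / ln 10 = 14.5.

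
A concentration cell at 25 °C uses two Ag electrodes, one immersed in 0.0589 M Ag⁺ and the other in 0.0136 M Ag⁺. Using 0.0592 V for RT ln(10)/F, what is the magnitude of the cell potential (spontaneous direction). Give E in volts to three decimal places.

For a concentration cell E°cell = 0. The 0.0589 M side is the cathode (reduction is favoured where [Ag⁺] is higher).
With n = 1, E = −(0.0592/1) log([Ag⁺]ₐₙ/[Ag⁺]꜀ₐₜ) = −(0.0592/1) log(0.0136/0.0589) = −(0.0592/1)(-0.637) = +0.038 V.

+0.038 V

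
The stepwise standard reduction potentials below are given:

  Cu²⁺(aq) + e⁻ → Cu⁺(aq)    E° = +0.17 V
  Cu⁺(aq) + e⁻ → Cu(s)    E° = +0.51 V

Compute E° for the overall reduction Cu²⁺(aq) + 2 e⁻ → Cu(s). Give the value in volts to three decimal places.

+0.340 V

Standard free energies of sequential steps add: ΔG°₃ = ΔG°₁ + ΔG°₂, so n₃E°₃ = n₁E°₁ + n₂E°₂.
E°₃ = (1×+0.17 + 1×+0.51) / 2 = (+0.680) / 2 = +0.340 V.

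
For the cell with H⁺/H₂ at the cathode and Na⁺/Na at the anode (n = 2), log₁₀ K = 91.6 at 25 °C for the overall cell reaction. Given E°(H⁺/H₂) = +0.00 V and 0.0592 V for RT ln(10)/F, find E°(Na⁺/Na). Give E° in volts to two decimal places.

-2.71 V

E°cell = (0.0592/n)·log K = (0.0592/2)(91.6) = +2.711 V.
Since H⁺/H₂ is the cathode and Na⁺/Na the anode, E°cell = E°(H⁺/H₂) − E°(Na⁺/Na).
So E°(Na⁺/Na) = E°(H⁺/H₂) − E°cell = (+0.00) − (+2.711) = -2.71 V.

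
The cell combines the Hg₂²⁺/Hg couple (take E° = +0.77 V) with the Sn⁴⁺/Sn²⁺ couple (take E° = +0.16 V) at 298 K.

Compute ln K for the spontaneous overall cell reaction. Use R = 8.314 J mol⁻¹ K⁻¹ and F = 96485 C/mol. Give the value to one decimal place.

Cathode: Hg₂²⁺/Hg; anode: Sn⁴⁺/Sn²⁺. E°cell = (+0.77) − (+0.16) = +0.61 V, with n = 2.
ΔG° = −nFE° = −RT ln K, so ln K = nFE°/(RT) = (2)(96485)(+0.61) / ((8.314)(298)) = 47.511.

47.5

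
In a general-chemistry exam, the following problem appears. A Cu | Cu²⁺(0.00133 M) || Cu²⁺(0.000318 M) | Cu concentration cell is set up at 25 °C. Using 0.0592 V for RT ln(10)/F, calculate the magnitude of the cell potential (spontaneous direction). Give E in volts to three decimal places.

For a concentration cell E°cell = 0. The 0.00133 M side is the cathode (reduction is favoured where [Cu²⁺] is higher).
With n = 2, E = −(0.0592/2) log([Cu²⁺]ₐₙ/[Cu²⁺]꜀ₐₜ) = −(0.0592/2) log(0.000318/0.00133) = −(0.0592/2)(-0.621) = +0.018 V.

+0.018 V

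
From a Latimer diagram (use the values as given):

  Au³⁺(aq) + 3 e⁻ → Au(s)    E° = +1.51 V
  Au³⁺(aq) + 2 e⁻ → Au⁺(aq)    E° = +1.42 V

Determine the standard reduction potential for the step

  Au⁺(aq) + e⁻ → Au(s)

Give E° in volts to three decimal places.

Sequential free energies add, so n₃E°₃ = n₁E°₁ + n₂E°₂.
With n₃ = 3, and the known step contributing 2×(+1.42) V, the unknown satisfies 1·E° = 3×(+1.51) − 2×(+1.42) = +1.690.
E° = +1.690 / 1 = +1.690 V.

+1.690 V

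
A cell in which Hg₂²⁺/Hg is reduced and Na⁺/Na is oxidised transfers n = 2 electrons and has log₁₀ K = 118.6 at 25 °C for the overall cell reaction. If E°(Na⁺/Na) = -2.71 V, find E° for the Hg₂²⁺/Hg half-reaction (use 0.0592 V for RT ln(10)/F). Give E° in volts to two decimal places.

+0.80 V

E°cell = (0.0592/n)·log K = (0.0592/2)(118.6) = +3.511 V.
Since Hg₂²⁺/Hg is the cathode and Na⁺/Na the anode, E°cell = E°(Hg₂²⁺/Hg) − E°(Na⁺/Na).
So E°(Hg₂²⁺/Hg) = E°cell + E°(Na⁺/Na) = +3.511 + (-2.71) = +0.80 V.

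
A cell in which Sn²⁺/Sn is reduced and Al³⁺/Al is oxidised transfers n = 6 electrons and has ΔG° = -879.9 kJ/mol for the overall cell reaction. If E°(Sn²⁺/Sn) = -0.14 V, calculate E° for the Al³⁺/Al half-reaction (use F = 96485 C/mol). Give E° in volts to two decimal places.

E°cell = −ΔG°/(nF) = −(-879.9×10³)/((6)(96485)) = +1.520 V.
Since Sn²⁺/Sn is the cathode and Al³⁺/Al the anode, E°cell = E°(Sn²⁺/Sn) − E°(Al³⁺/Al).
So E°(Al³⁺/Al) = E°(Sn²⁺/Sn) − E°cell = (-0.14) − (+1.520) = -1.66 V.

-1.66 V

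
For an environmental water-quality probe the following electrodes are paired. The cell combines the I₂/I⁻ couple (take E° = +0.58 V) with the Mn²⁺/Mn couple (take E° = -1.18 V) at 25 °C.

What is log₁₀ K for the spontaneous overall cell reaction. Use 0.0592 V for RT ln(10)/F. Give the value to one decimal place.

Cathode: I₂/I⁻; anode: Mn²⁺/Mn. E°cell = +1.76 V, n = 2.
log K = nE°cell / 0.0592 = (2)(+1.76) / 0.0592 = 59.5.

59.5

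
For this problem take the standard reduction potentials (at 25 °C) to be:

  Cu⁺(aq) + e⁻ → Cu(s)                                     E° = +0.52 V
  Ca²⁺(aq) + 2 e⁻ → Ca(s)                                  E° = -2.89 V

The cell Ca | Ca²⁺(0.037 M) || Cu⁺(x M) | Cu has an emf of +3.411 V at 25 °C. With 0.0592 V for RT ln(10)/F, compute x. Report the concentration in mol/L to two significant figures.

Cu⁺/Cu is the cathode, Ca²⁺/Ca the anode: E°cell = +3.41 V, n = 2.
Overall reaction: 2 Cu⁺(aq) + Ca(s) → 2 Cu(s) + Ca²⁺(aq); Q = [Ca²⁺]^1/[Cu⁺]^2.
From E = E° − (0.0592/n) log Q: log Q = (E° − E)·n/0.0592 = (+3.41 − (+3.411))·2/0.0592 = -0.0338.
So 2·log[Cu⁺] = 1·log(0.037) − log Q = -1.4318 − (-0.0338) = -1.3980; log[Cu⁺] = -1.3980 / 2 = -0.6990; [Cu⁺] = 10^(-0.6990) ≈ 0.20 M.

0.20 M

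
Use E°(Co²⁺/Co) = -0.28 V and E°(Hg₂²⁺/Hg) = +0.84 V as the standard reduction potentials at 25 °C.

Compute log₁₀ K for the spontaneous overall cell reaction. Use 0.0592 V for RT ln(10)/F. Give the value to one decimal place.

37.8

Cathode: Hg₂²⁺/Hg; anode: Co²⁺/Co. E°cell = +1.12 V, n = 2.
log K = nE°cell / 0.0592 = (2)(+1.12) / 0.0592 = 37.8.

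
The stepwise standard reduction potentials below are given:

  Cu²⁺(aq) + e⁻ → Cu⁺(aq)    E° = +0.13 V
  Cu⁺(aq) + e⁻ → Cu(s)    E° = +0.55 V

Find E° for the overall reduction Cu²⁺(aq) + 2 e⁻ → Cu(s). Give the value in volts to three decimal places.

Standard free energies of sequential steps add: ΔG°₃ = ΔG°₁ + ΔG°₂, so n₃E°₃ = n₁E°₁ + n₂E°₂.
E°₃ = (1×+0.13 + 1×+0.55) / 2 = (+0.680) / 2 = +0.340 V.

+0.340 V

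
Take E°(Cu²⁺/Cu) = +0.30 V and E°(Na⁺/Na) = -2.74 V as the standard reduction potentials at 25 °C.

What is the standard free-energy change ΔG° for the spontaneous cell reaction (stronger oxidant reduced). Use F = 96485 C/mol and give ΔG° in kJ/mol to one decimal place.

Cu²⁺/Cu (E° = +0.30 V) is the cathode; Na⁺/Na (E° = -2.74 V) is the anode, so E°cell = +3.04 V.
Balancing electrons gives n = 2 (lcm of 2 and 1).
ΔG° = −nFE° = −(2)(96485)(+3.04) = -586,629 J = -586.6 kJ/mol.

-586.6 kJ/mol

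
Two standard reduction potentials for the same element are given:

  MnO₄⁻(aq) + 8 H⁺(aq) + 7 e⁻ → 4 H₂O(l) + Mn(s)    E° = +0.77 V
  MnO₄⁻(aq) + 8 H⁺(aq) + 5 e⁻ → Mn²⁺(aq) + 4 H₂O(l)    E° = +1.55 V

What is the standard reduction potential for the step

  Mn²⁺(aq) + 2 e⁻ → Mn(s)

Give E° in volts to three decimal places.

Sequential free energies add, so n₃E°₃ = n₁E°₁ + n₂E°₂.
With n₃ = 7, and the known step contributing 5×(+1.55) V, the unknown satisfies 2·E° = 7×(+0.77) − 5×(+1.55) = -2.360.
E° = -2.360 / 2 = -1.180 V.

-1.180 V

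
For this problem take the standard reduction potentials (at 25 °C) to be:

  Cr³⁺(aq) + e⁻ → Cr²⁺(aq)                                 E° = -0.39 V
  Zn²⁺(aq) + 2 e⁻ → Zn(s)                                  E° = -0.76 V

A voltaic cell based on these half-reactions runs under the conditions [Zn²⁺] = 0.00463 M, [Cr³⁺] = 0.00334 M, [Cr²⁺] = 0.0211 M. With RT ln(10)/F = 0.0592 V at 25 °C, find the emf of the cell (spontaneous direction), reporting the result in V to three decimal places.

Cr³⁺/Cr²⁺ is the cathode (higher E°), Zn²⁺/Zn the anode: E°cell = -0.39 − (-0.76) = +0.37 V, n = 2.
Overall: 2 Cr³⁺(aq) + Zn(s) → 2 Cr²⁺(aq) + Zn²⁺(aq)
Q = [Cr²⁺]^2·[Zn²⁺] / ([Cr³⁺]^2); log Q = -0.733.
E = E° − (0.0592/n) log Q = +0.37 − (0.0592/2)(-0.733) = +0.392 V.

+0.392 V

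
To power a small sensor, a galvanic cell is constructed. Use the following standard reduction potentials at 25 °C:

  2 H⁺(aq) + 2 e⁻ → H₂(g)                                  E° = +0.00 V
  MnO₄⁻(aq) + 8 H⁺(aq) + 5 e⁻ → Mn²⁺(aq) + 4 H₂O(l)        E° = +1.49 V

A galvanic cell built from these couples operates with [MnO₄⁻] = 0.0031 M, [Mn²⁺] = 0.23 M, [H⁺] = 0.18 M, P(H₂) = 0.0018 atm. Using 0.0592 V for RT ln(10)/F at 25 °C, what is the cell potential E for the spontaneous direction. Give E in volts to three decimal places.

MnO₄⁻/Mn²⁺ is the cathode (higher E°), H⁺/H₂ the anode: E°cell = +1.49 − (+0.00) = +1.49 V, n = 10.
Overall: 2 MnO₄⁻(aq) + 6 H⁺(aq) + 5 H₂(g) → 2 Mn²⁺(aq) + 8 H₂O(l)
Q = [Mn²⁺]^2 / ([MnO₄⁻]^2·[H⁺]^6·P(H₂)^5); log Q = 21.933.
E = E° − (0.0592/n) log Q = +1.49 − (0.0592/10)(21.933) = +1.360 V.

+1.360 V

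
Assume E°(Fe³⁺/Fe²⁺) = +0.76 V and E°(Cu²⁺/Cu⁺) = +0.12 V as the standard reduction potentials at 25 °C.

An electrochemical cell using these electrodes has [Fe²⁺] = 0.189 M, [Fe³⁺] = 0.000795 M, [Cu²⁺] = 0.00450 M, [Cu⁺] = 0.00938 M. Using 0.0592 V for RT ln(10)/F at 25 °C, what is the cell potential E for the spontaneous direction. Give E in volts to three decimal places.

+0.518 V

Fe³⁺/Fe²⁺ is the cathode (higher E°), Cu²⁺/Cu⁺ the anode: E°cell = +0.76 − (+0.12) = +0.64 V, n = 1.
Overall: Fe³⁺(aq) + Cu⁺(aq) → Fe²⁺(aq) + Cu²⁺(aq)
Q = [Fe²⁺]·[Cu²⁺] / ([Fe³⁺]·[Cu⁺]); log Q = 2.057.
E = E° − (0.0592/n) log Q = +0.64 − (0.0592/1)(2.057) = +0.518 V.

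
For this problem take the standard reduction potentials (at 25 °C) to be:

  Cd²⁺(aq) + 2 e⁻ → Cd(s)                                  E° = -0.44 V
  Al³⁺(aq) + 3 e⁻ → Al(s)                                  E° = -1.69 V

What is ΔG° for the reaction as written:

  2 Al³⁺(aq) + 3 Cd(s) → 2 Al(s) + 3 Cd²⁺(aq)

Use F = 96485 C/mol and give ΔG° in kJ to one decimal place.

As written, Al³⁺/Al is reduced (cathode) and Cd²⁺/Cd is oxidised (anode), so E°cell = (-1.69) − (-0.44) = -1.25 V.
Balancing electrons gives n = 6.
ΔG° = −nFE° = −(6)(96485)(-1.25) = 723,638 J = +723.6 kJ.

+723.6 kJ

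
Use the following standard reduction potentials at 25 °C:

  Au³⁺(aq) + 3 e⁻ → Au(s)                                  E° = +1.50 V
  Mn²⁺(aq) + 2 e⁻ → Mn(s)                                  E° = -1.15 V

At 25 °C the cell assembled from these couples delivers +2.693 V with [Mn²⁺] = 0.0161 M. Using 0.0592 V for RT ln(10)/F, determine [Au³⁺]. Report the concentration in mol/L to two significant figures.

0.31 M

Au³⁺/Au is the cathode, Mn²⁺/Mn the anode: E°cell = +2.65 V, n = 6.
Overall reaction: 2 Au³⁺(aq) + 3 Mn(s) → 2 Au(s) + 3 Mn²⁺(aq); Q = [Mn²⁺]^3/[Au³⁺]^2.
From E = E° − (0.0592/n) log Q: log Q = (E° − E)·n/0.0592 = (+2.65 − (+2.693))·6/0.0592 = -4.3581.
So 2·log[Au³⁺] = 3·log(0.0161) − log Q = -5.3795 − (-4.3581) = -1.0214; log[Au³⁺] = -1.0214 / 2 = -0.5107; [Au³⁺] = 10^(-0.5107) ≈ 0.31 M.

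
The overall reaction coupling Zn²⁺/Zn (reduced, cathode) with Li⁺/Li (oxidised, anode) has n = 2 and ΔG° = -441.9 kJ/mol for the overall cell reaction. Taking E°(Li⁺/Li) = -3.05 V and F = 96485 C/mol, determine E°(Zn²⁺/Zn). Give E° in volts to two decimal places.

E°cell = −ΔG°/(nF) = −(-441.9×10³)/((2)(96485)) = +2.290 V.
Since Zn²⁺/Zn is the cathode and Li⁺/Li the anode, E°cell = E°(Zn²⁺/Zn) − E°(Li⁺/Li).
So E°(Zn²⁺/Zn) = E°cell + E°(Li⁺/Li) = +2.290 + (-3.05) = -0.76 V.

-0.76 V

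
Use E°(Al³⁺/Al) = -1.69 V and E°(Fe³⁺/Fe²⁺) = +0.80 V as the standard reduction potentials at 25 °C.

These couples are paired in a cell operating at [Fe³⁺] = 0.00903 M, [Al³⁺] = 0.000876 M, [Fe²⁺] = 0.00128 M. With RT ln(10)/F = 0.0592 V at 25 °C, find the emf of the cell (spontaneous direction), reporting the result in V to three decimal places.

Fe³⁺/Fe²⁺ is the cathode (higher E°), Al³⁺/Al the anode: E°cell = +0.80 − (-1.69) = +2.49 V, n = 3.
Overall: 3 Fe³⁺(aq) + Al(s) → 3 Fe²⁺(aq) + Al³⁺(aq)
Q = [Fe²⁺]^3·[Al³⁺] / ([Fe³⁺]^3); log Q = -5.603.
E = E° − (0.0592/n) log Q = +2.49 − (0.0592/3)(-5.603) = +2.601 V.

+2.601 V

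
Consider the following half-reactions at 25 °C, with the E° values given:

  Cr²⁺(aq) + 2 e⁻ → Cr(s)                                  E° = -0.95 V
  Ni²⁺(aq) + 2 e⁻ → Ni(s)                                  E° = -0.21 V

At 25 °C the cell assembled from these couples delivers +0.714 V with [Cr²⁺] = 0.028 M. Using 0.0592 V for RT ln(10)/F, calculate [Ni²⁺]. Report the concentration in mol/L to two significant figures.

Ni²⁺/Ni is the cathode, Cr²⁺/Cr the anode: E°cell = +0.74 V, n = 2.
Overall reaction: Ni²⁺(aq) + Cr(s) → Ni(s) + Cr²⁺(aq); Q = [Cr²⁺]^1/[Ni²⁺]^1.
From E = E° − (0.0592/n) log Q: log Q = (E° − E)·n/0.0592 = (+0.74 − (+0.714))·2/0.0592 = 0.8784.
So 1·log[Ni²⁺] = 1·log(0.028) − log Q = -1.5528 − (0.8784) = -2.4312; [Ni²⁺] = 10^(-2.4312) ≈ 0.0037 M.

0.0037 M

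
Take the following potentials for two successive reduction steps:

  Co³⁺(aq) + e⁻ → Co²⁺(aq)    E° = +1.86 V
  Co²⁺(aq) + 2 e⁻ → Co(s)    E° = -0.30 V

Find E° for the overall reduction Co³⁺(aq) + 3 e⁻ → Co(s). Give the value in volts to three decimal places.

+0.420 V

Standard free energies of sequential steps add: ΔG°₃ = ΔG°₁ + ΔG°₂, so n₃E°₃ = n₁E°₁ + n₂E°₂.
E°₃ = (1×+1.86 + 2×-0.30) / 3 = (+1.260) / 3 = +0.420 V.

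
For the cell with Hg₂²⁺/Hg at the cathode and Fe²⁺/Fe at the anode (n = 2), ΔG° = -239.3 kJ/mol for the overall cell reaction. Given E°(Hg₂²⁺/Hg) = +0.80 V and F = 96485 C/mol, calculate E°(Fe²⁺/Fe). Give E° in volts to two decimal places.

-0.44 V

E°cell = −ΔG°/(nF) = −(-239.3×10³)/((2)(96485)) = +1.240 V.
Since Hg₂²⁺/Hg is the cathode and Fe²⁺/Fe the anode, E°cell = E°(Hg₂²⁺/Hg) − E°(Fe²⁺/Fe).
So E°(Fe²⁺/Fe) = E°(Hg₂²⁺/Hg) − E°cell = (+0.80) − (+1.240) = -0.44 V.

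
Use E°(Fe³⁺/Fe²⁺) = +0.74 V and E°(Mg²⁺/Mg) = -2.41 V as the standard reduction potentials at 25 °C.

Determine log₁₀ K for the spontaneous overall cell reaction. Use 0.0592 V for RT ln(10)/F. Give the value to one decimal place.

Cathode: Fe³⁺/Fe²⁺; anode: Mg²⁺/Mg. E°cell = +3.15 V, n = 2.
log K = nE°cell / 0.0592 = (2)(+3.15) / 0.0592 = 106.4.

106.4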